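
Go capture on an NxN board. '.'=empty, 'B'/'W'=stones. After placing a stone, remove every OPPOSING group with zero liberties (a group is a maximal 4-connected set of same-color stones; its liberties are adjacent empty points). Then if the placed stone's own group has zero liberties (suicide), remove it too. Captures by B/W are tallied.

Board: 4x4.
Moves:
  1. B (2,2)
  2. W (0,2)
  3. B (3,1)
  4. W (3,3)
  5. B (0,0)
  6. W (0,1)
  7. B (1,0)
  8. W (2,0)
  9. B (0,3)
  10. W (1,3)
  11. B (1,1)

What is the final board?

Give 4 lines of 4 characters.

Move 1: B@(2,2) -> caps B=0 W=0
Move 2: W@(0,2) -> caps B=0 W=0
Move 3: B@(3,1) -> caps B=0 W=0
Move 4: W@(3,3) -> caps B=0 W=0
Move 5: B@(0,0) -> caps B=0 W=0
Move 6: W@(0,1) -> caps B=0 W=0
Move 7: B@(1,0) -> caps B=0 W=0
Move 8: W@(2,0) -> caps B=0 W=0
Move 9: B@(0,3) -> caps B=0 W=0
Move 10: W@(1,3) -> caps B=0 W=1
Move 11: B@(1,1) -> caps B=0 W=1

Answer: BWW.
BB.W
W.B.
.B.W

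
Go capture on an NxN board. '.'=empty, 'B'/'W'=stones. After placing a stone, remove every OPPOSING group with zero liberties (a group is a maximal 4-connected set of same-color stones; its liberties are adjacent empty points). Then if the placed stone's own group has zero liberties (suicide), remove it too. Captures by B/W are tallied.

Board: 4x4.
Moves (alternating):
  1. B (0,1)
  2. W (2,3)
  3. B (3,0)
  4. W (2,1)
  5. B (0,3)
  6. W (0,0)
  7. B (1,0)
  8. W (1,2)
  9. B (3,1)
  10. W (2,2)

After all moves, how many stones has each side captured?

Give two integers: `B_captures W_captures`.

Answer: 1 0

Derivation:
Move 1: B@(0,1) -> caps B=0 W=0
Move 2: W@(2,3) -> caps B=0 W=0
Move 3: B@(3,0) -> caps B=0 W=0
Move 4: W@(2,1) -> caps B=0 W=0
Move 5: B@(0,3) -> caps B=0 W=0
Move 6: W@(0,0) -> caps B=0 W=0
Move 7: B@(1,0) -> caps B=1 W=0
Move 8: W@(1,2) -> caps B=1 W=0
Move 9: B@(3,1) -> caps B=1 W=0
Move 10: W@(2,2) -> caps B=1 W=0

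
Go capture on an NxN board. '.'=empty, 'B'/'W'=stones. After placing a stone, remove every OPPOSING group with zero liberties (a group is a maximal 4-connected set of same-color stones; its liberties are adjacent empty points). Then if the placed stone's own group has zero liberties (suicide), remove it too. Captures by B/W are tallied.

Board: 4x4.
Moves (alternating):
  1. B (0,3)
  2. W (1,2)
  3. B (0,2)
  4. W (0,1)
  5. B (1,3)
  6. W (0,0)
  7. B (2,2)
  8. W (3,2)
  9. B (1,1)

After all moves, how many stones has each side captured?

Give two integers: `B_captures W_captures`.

Move 1: B@(0,3) -> caps B=0 W=0
Move 2: W@(1,2) -> caps B=0 W=0
Move 3: B@(0,2) -> caps B=0 W=0
Move 4: W@(0,1) -> caps B=0 W=0
Move 5: B@(1,3) -> caps B=0 W=0
Move 6: W@(0,0) -> caps B=0 W=0
Move 7: B@(2,2) -> caps B=0 W=0
Move 8: W@(3,2) -> caps B=0 W=0
Move 9: B@(1,1) -> caps B=1 W=0

Answer: 1 0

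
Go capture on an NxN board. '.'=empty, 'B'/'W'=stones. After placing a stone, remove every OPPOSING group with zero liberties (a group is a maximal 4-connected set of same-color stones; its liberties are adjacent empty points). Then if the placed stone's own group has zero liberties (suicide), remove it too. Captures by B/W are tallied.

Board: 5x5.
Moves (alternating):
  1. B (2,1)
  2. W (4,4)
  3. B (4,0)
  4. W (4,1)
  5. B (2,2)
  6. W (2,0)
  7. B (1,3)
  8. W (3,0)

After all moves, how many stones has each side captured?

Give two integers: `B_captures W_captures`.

Move 1: B@(2,1) -> caps B=0 W=0
Move 2: W@(4,4) -> caps B=0 W=0
Move 3: B@(4,0) -> caps B=0 W=0
Move 4: W@(4,1) -> caps B=0 W=0
Move 5: B@(2,2) -> caps B=0 W=0
Move 6: W@(2,0) -> caps B=0 W=0
Move 7: B@(1,3) -> caps B=0 W=0
Move 8: W@(3,0) -> caps B=0 W=1

Answer: 0 1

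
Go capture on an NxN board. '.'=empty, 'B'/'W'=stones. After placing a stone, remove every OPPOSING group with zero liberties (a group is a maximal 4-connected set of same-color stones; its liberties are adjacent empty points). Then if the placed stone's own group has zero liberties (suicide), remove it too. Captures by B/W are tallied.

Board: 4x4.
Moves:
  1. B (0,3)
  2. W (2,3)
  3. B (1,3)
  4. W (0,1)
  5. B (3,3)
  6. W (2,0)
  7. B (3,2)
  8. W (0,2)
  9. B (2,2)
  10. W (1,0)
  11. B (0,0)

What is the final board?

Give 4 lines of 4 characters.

Move 1: B@(0,3) -> caps B=0 W=0
Move 2: W@(2,3) -> caps B=0 W=0
Move 3: B@(1,3) -> caps B=0 W=0
Move 4: W@(0,1) -> caps B=0 W=0
Move 5: B@(3,3) -> caps B=0 W=0
Move 6: W@(2,0) -> caps B=0 W=0
Move 7: B@(3,2) -> caps B=0 W=0
Move 8: W@(0,2) -> caps B=0 W=0
Move 9: B@(2,2) -> caps B=1 W=0
Move 10: W@(1,0) -> caps B=1 W=0
Move 11: B@(0,0) -> caps B=1 W=0

Answer: .WWB
W..B
W.B.
..BB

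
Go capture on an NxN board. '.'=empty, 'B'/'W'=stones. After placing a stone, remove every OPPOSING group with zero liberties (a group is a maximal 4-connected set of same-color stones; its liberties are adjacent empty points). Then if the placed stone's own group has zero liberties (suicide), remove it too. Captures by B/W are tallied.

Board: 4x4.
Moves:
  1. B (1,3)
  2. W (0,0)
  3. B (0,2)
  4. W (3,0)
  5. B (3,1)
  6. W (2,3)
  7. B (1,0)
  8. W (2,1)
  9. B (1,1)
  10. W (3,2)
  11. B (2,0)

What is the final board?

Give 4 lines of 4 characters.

Move 1: B@(1,3) -> caps B=0 W=0
Move 2: W@(0,0) -> caps B=0 W=0
Move 3: B@(0,2) -> caps B=0 W=0
Move 4: W@(3,0) -> caps B=0 W=0
Move 5: B@(3,1) -> caps B=0 W=0
Move 6: W@(2,3) -> caps B=0 W=0
Move 7: B@(1,0) -> caps B=0 W=0
Move 8: W@(2,1) -> caps B=0 W=0
Move 9: B@(1,1) -> caps B=0 W=0
Move 10: W@(3,2) -> caps B=0 W=1
Move 11: B@(2,0) -> caps B=0 W=1

Answer: W.B.
BB.B
BW.W
W.W.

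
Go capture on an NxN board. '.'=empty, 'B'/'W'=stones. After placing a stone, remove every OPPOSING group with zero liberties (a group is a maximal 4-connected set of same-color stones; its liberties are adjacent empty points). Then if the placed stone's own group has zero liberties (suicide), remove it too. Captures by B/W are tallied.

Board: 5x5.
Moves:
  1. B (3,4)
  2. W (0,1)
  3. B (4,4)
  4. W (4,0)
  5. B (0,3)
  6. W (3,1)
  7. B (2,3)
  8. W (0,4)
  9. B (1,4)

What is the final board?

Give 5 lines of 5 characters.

Move 1: B@(3,4) -> caps B=0 W=0
Move 2: W@(0,1) -> caps B=0 W=0
Move 3: B@(4,4) -> caps B=0 W=0
Move 4: W@(4,0) -> caps B=0 W=0
Move 5: B@(0,3) -> caps B=0 W=0
Move 6: W@(3,1) -> caps B=0 W=0
Move 7: B@(2,3) -> caps B=0 W=0
Move 8: W@(0,4) -> caps B=0 W=0
Move 9: B@(1,4) -> caps B=1 W=0

Answer: .W.B.
....B
...B.
.W..B
W...B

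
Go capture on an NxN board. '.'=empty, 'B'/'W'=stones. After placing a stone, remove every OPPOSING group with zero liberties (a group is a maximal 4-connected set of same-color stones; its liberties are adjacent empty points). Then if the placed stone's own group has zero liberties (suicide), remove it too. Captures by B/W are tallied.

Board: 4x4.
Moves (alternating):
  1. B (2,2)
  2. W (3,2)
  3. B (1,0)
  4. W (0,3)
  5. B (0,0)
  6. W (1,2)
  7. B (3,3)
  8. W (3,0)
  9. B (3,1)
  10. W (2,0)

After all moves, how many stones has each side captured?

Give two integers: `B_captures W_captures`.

Move 1: B@(2,2) -> caps B=0 W=0
Move 2: W@(3,2) -> caps B=0 W=0
Move 3: B@(1,0) -> caps B=0 W=0
Move 4: W@(0,3) -> caps B=0 W=0
Move 5: B@(0,0) -> caps B=0 W=0
Move 6: W@(1,2) -> caps B=0 W=0
Move 7: B@(3,3) -> caps B=0 W=0
Move 8: W@(3,0) -> caps B=0 W=0
Move 9: B@(3,1) -> caps B=1 W=0
Move 10: W@(2,0) -> caps B=1 W=0

Answer: 1 0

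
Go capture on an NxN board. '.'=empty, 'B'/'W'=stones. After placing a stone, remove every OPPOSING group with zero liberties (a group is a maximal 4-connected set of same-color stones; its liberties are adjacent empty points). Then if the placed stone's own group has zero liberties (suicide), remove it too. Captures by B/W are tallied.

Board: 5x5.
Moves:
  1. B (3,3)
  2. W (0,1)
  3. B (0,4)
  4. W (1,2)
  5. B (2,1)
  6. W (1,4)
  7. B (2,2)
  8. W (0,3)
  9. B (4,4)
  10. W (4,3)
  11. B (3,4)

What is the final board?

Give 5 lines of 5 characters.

Move 1: B@(3,3) -> caps B=0 W=0
Move 2: W@(0,1) -> caps B=0 W=0
Move 3: B@(0,4) -> caps B=0 W=0
Move 4: W@(1,2) -> caps B=0 W=0
Move 5: B@(2,1) -> caps B=0 W=0
Move 6: W@(1,4) -> caps B=0 W=0
Move 7: B@(2,2) -> caps B=0 W=0
Move 8: W@(0,3) -> caps B=0 W=1
Move 9: B@(4,4) -> caps B=0 W=1
Move 10: W@(4,3) -> caps B=0 W=1
Move 11: B@(3,4) -> caps B=0 W=1

Answer: .W.W.
..W.W
.BB..
...BB
...WB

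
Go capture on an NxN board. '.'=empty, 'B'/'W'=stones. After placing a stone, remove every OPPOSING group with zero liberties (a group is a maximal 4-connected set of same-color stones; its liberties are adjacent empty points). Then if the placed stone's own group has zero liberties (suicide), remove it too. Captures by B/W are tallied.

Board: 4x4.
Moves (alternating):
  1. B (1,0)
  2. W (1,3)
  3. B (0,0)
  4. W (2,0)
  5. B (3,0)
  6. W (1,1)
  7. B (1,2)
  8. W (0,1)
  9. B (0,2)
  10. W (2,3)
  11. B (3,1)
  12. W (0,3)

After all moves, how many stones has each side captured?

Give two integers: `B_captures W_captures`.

Answer: 0 2

Derivation:
Move 1: B@(1,0) -> caps B=0 W=0
Move 2: W@(1,3) -> caps B=0 W=0
Move 3: B@(0,0) -> caps B=0 W=0
Move 4: W@(2,0) -> caps B=0 W=0
Move 5: B@(3,0) -> caps B=0 W=0
Move 6: W@(1,1) -> caps B=0 W=0
Move 7: B@(1,2) -> caps B=0 W=0
Move 8: W@(0,1) -> caps B=0 W=2
Move 9: B@(0,2) -> caps B=0 W=2
Move 10: W@(2,3) -> caps B=0 W=2
Move 11: B@(3,1) -> caps B=0 W=2
Move 12: W@(0,3) -> caps B=0 W=2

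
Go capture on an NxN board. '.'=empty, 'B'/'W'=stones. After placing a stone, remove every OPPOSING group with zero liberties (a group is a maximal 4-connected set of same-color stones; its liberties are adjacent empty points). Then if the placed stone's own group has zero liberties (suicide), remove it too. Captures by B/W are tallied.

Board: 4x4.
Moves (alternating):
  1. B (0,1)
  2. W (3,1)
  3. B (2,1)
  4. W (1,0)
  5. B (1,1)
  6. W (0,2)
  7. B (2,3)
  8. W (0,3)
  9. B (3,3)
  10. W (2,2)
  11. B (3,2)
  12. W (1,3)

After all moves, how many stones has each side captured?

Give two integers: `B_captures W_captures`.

Answer: 0 3

Derivation:
Move 1: B@(0,1) -> caps B=0 W=0
Move 2: W@(3,1) -> caps B=0 W=0
Move 3: B@(2,1) -> caps B=0 W=0
Move 4: W@(1,0) -> caps B=0 W=0
Move 5: B@(1,1) -> caps B=0 W=0
Move 6: W@(0,2) -> caps B=0 W=0
Move 7: B@(2,3) -> caps B=0 W=0
Move 8: W@(0,3) -> caps B=0 W=0
Move 9: B@(3,3) -> caps B=0 W=0
Move 10: W@(2,2) -> caps B=0 W=0
Move 11: B@(3,2) -> caps B=0 W=0
Move 12: W@(1,3) -> caps B=0 W=3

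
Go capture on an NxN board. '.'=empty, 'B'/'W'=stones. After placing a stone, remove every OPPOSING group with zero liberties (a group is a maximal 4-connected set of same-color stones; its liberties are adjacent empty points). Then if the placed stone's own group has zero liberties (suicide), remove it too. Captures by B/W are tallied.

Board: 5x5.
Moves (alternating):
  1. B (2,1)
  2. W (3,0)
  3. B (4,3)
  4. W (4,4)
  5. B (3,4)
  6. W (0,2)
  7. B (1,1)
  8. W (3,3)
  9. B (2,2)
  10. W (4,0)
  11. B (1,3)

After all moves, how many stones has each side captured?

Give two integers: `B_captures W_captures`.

Answer: 1 0

Derivation:
Move 1: B@(2,1) -> caps B=0 W=0
Move 2: W@(3,0) -> caps B=0 W=0
Move 3: B@(4,3) -> caps B=0 W=0
Move 4: W@(4,4) -> caps B=0 W=0
Move 5: B@(3,4) -> caps B=1 W=0
Move 6: W@(0,2) -> caps B=1 W=0
Move 7: B@(1,1) -> caps B=1 W=0
Move 8: W@(3,3) -> caps B=1 W=0
Move 9: B@(2,2) -> caps B=1 W=0
Move 10: W@(4,0) -> caps B=1 W=0
Move 11: B@(1,3) -> caps B=1 W=0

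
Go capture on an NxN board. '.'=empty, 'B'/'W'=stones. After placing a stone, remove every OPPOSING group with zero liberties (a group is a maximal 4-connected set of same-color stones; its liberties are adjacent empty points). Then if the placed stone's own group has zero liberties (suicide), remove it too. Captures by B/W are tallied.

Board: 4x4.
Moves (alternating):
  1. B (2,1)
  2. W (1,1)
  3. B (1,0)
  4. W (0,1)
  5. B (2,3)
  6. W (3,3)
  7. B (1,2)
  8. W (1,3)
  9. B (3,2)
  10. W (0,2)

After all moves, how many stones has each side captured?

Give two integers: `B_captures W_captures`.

Answer: 1 0

Derivation:
Move 1: B@(2,1) -> caps B=0 W=0
Move 2: W@(1,1) -> caps B=0 W=0
Move 3: B@(1,0) -> caps B=0 W=0
Move 4: W@(0,1) -> caps B=0 W=0
Move 5: B@(2,3) -> caps B=0 W=0
Move 6: W@(3,3) -> caps B=0 W=0
Move 7: B@(1,2) -> caps B=0 W=0
Move 8: W@(1,3) -> caps B=0 W=0
Move 9: B@(3,2) -> caps B=1 W=0
Move 10: W@(0,2) -> caps B=1 W=0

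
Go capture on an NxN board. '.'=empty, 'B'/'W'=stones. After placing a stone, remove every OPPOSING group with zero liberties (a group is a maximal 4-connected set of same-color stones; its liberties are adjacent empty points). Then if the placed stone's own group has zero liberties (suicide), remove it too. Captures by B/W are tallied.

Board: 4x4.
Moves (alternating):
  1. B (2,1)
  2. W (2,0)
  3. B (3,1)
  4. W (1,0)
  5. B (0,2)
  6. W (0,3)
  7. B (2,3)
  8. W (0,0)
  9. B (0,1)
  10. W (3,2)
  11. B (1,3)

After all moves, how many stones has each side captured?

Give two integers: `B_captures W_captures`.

Move 1: B@(2,1) -> caps B=0 W=0
Move 2: W@(2,0) -> caps B=0 W=0
Move 3: B@(3,1) -> caps B=0 W=0
Move 4: W@(1,0) -> caps B=0 W=0
Move 5: B@(0,2) -> caps B=0 W=0
Move 6: W@(0,3) -> caps B=0 W=0
Move 7: B@(2,3) -> caps B=0 W=0
Move 8: W@(0,0) -> caps B=0 W=0
Move 9: B@(0,1) -> caps B=0 W=0
Move 10: W@(3,2) -> caps B=0 W=0
Move 11: B@(1,3) -> caps B=1 W=0

Answer: 1 0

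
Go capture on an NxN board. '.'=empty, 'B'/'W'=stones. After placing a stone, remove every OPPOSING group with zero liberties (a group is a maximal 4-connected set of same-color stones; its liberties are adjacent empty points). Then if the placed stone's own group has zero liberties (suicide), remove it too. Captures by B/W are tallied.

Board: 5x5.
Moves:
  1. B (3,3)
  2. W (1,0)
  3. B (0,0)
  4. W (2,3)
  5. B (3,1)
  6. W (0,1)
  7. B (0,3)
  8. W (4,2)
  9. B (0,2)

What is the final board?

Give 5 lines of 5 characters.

Move 1: B@(3,3) -> caps B=0 W=0
Move 2: W@(1,0) -> caps B=0 W=0
Move 3: B@(0,0) -> caps B=0 W=0
Move 4: W@(2,3) -> caps B=0 W=0
Move 5: B@(3,1) -> caps B=0 W=0
Move 6: W@(0,1) -> caps B=0 W=1
Move 7: B@(0,3) -> caps B=0 W=1
Move 8: W@(4,2) -> caps B=0 W=1
Move 9: B@(0,2) -> caps B=0 W=1

Answer: .WBB.
W....
...W.
.B.B.
..W..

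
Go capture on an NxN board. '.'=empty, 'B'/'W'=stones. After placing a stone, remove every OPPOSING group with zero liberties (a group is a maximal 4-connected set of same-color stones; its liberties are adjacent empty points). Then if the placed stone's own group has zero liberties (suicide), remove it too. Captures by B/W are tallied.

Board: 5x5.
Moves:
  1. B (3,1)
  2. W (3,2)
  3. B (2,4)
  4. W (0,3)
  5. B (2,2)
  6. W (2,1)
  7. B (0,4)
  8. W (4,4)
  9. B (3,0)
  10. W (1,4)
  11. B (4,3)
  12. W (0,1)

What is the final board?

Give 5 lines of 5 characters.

Move 1: B@(3,1) -> caps B=0 W=0
Move 2: W@(3,2) -> caps B=0 W=0
Move 3: B@(2,4) -> caps B=0 W=0
Move 4: W@(0,3) -> caps B=0 W=0
Move 5: B@(2,2) -> caps B=0 W=0
Move 6: W@(2,1) -> caps B=0 W=0
Move 7: B@(0,4) -> caps B=0 W=0
Move 8: W@(4,4) -> caps B=0 W=0
Move 9: B@(3,0) -> caps B=0 W=0
Move 10: W@(1,4) -> caps B=0 W=1
Move 11: B@(4,3) -> caps B=0 W=1
Move 12: W@(0,1) -> caps B=0 W=1

Answer: .W.W.
....W
.WB.B
BBW..
...BW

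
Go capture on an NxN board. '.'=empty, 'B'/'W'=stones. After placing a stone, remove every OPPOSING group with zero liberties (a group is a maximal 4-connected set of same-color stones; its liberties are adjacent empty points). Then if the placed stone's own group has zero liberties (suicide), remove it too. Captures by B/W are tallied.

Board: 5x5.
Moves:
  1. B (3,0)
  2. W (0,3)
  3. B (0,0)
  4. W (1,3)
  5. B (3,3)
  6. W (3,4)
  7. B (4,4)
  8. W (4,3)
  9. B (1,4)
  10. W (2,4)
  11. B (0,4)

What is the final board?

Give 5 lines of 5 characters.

Answer: B..W.
...W.
....W
B..BW
...W.

Derivation:
Move 1: B@(3,0) -> caps B=0 W=0
Move 2: W@(0,3) -> caps B=0 W=0
Move 3: B@(0,0) -> caps B=0 W=0
Move 4: W@(1,3) -> caps B=0 W=0
Move 5: B@(3,3) -> caps B=0 W=0
Move 6: W@(3,4) -> caps B=0 W=0
Move 7: B@(4,4) -> caps B=0 W=0
Move 8: W@(4,3) -> caps B=0 W=1
Move 9: B@(1,4) -> caps B=0 W=1
Move 10: W@(2,4) -> caps B=0 W=1
Move 11: B@(0,4) -> caps B=0 W=1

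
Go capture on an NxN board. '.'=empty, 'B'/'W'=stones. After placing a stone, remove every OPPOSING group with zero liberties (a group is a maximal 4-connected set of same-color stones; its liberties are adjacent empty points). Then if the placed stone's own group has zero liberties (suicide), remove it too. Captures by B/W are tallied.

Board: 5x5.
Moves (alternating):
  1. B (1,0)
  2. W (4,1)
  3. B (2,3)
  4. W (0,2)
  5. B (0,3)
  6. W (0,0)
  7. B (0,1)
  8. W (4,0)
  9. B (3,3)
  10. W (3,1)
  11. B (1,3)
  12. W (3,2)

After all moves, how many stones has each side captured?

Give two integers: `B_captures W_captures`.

Move 1: B@(1,0) -> caps B=0 W=0
Move 2: W@(4,1) -> caps B=0 W=0
Move 3: B@(2,3) -> caps B=0 W=0
Move 4: W@(0,2) -> caps B=0 W=0
Move 5: B@(0,3) -> caps B=0 W=0
Move 6: W@(0,0) -> caps B=0 W=0
Move 7: B@(0,1) -> caps B=1 W=0
Move 8: W@(4,0) -> caps B=1 W=0
Move 9: B@(3,3) -> caps B=1 W=0
Move 10: W@(3,1) -> caps B=1 W=0
Move 11: B@(1,3) -> caps B=1 W=0
Move 12: W@(3,2) -> caps B=1 W=0

Answer: 1 0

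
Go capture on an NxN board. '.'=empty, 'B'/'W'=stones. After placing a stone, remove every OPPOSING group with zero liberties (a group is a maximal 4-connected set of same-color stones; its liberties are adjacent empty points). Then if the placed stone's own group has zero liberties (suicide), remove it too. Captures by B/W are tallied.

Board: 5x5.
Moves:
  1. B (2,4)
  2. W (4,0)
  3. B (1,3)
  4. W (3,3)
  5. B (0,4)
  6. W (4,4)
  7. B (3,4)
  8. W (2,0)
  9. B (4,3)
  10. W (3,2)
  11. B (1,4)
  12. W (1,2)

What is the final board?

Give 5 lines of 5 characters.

Answer: ....B
..WBB
W...B
..WWB
W..B.

Derivation:
Move 1: B@(2,4) -> caps B=0 W=0
Move 2: W@(4,0) -> caps B=0 W=0
Move 3: B@(1,3) -> caps B=0 W=0
Move 4: W@(3,3) -> caps B=0 W=0
Move 5: B@(0,4) -> caps B=0 W=0
Move 6: W@(4,4) -> caps B=0 W=0
Move 7: B@(3,4) -> caps B=0 W=0
Move 8: W@(2,0) -> caps B=0 W=0
Move 9: B@(4,3) -> caps B=1 W=0
Move 10: W@(3,2) -> caps B=1 W=0
Move 11: B@(1,4) -> caps B=1 W=0
Move 12: W@(1,2) -> caps B=1 W=0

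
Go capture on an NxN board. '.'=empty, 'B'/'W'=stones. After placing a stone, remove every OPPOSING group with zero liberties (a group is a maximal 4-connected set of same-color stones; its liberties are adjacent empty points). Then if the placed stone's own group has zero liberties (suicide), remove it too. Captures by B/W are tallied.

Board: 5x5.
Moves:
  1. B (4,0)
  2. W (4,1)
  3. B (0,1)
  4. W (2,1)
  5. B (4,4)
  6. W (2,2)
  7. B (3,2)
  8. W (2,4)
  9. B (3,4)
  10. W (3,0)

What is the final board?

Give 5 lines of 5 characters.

Answer: .B...
.....
.WW.W
W.B.B
.W..B

Derivation:
Move 1: B@(4,0) -> caps B=0 W=0
Move 2: W@(4,1) -> caps B=0 W=0
Move 3: B@(0,1) -> caps B=0 W=0
Move 4: W@(2,1) -> caps B=0 W=0
Move 5: B@(4,4) -> caps B=0 W=0
Move 6: W@(2,2) -> caps B=0 W=0
Move 7: B@(3,2) -> caps B=0 W=0
Move 8: W@(2,4) -> caps B=0 W=0
Move 9: B@(3,4) -> caps B=0 W=0
Move 10: W@(3,0) -> caps B=0 W=1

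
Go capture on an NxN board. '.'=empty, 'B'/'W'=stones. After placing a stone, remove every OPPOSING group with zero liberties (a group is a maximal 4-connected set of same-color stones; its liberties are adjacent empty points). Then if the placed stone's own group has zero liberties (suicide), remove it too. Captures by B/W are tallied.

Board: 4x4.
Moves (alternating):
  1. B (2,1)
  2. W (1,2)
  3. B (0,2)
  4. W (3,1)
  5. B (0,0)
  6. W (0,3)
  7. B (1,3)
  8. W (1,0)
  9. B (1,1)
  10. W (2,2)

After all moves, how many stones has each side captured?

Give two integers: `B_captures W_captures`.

Answer: 1 0

Derivation:
Move 1: B@(2,1) -> caps B=0 W=0
Move 2: W@(1,2) -> caps B=0 W=0
Move 3: B@(0,2) -> caps B=0 W=0
Move 4: W@(3,1) -> caps B=0 W=0
Move 5: B@(0,0) -> caps B=0 W=0
Move 6: W@(0,3) -> caps B=0 W=0
Move 7: B@(1,3) -> caps B=1 W=0
Move 8: W@(1,0) -> caps B=1 W=0
Move 9: B@(1,1) -> caps B=1 W=0
Move 10: W@(2,2) -> caps B=1 W=0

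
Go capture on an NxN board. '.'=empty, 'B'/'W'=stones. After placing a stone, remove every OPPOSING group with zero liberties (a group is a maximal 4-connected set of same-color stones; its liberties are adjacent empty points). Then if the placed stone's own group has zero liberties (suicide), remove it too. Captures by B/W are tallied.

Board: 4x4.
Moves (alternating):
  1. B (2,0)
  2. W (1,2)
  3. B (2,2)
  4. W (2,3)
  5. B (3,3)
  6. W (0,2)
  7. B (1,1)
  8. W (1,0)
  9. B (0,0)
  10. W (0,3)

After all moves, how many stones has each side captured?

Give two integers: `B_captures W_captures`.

Move 1: B@(2,0) -> caps B=0 W=0
Move 2: W@(1,2) -> caps B=0 W=0
Move 3: B@(2,2) -> caps B=0 W=0
Move 4: W@(2,3) -> caps B=0 W=0
Move 5: B@(3,3) -> caps B=0 W=0
Move 6: W@(0,2) -> caps B=0 W=0
Move 7: B@(1,1) -> caps B=0 W=0
Move 8: W@(1,0) -> caps B=0 W=0
Move 9: B@(0,0) -> caps B=1 W=0
Move 10: W@(0,3) -> caps B=1 W=0

Answer: 1 0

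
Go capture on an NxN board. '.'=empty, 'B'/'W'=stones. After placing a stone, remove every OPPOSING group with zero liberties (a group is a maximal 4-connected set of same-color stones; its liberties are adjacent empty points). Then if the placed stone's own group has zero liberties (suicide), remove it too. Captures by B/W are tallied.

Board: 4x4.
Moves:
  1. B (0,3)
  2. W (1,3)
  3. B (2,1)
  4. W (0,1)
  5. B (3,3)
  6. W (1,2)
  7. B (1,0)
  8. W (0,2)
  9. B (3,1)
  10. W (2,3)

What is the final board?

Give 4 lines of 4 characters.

Answer: .WW.
B.WW
.B.W
.B.B

Derivation:
Move 1: B@(0,3) -> caps B=0 W=0
Move 2: W@(1,3) -> caps B=0 W=0
Move 3: B@(2,1) -> caps B=0 W=0
Move 4: W@(0,1) -> caps B=0 W=0
Move 5: B@(3,3) -> caps B=0 W=0
Move 6: W@(1,2) -> caps B=0 W=0
Move 7: B@(1,0) -> caps B=0 W=0
Move 8: W@(0,2) -> caps B=0 W=1
Move 9: B@(3,1) -> caps B=0 W=1
Move 10: W@(2,3) -> caps B=0 W=1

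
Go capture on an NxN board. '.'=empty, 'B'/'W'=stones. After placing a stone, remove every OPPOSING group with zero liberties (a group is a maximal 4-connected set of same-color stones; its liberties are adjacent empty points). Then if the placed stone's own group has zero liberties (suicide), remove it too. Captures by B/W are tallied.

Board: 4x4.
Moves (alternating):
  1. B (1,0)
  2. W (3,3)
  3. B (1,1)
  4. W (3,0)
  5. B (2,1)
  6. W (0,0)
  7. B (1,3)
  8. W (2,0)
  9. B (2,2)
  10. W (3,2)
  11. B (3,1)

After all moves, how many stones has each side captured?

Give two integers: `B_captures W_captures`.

Answer: 2 0

Derivation:
Move 1: B@(1,0) -> caps B=0 W=0
Move 2: W@(3,3) -> caps B=0 W=0
Move 3: B@(1,1) -> caps B=0 W=0
Move 4: W@(3,0) -> caps B=0 W=0
Move 5: B@(2,1) -> caps B=0 W=0
Move 6: W@(0,0) -> caps B=0 W=0
Move 7: B@(1,3) -> caps B=0 W=0
Move 8: W@(2,0) -> caps B=0 W=0
Move 9: B@(2,2) -> caps B=0 W=0
Move 10: W@(3,2) -> caps B=0 W=0
Move 11: B@(3,1) -> caps B=2 W=0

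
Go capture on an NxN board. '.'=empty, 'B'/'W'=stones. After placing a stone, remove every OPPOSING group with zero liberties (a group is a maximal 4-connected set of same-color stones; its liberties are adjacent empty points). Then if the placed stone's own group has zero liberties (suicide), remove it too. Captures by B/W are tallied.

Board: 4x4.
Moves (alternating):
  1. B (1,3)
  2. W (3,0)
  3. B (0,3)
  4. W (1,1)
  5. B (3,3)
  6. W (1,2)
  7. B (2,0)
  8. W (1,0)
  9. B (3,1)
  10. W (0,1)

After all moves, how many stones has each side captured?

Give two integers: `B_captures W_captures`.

Move 1: B@(1,3) -> caps B=0 W=0
Move 2: W@(3,0) -> caps B=0 W=0
Move 3: B@(0,3) -> caps B=0 W=0
Move 4: W@(1,1) -> caps B=0 W=0
Move 5: B@(3,3) -> caps B=0 W=0
Move 6: W@(1,2) -> caps B=0 W=0
Move 7: B@(2,0) -> caps B=0 W=0
Move 8: W@(1,0) -> caps B=0 W=0
Move 9: B@(3,1) -> caps B=1 W=0
Move 10: W@(0,1) -> caps B=1 W=0

Answer: 1 0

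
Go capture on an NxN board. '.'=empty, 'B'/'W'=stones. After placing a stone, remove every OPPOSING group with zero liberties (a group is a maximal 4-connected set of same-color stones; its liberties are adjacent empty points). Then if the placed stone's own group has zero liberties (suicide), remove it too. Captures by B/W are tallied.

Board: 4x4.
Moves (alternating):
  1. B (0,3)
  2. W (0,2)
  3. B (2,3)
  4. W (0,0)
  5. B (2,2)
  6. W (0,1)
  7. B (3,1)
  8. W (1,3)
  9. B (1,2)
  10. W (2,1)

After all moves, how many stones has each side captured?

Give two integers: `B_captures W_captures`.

Move 1: B@(0,3) -> caps B=0 W=0
Move 2: W@(0,2) -> caps B=0 W=0
Move 3: B@(2,3) -> caps B=0 W=0
Move 4: W@(0,0) -> caps B=0 W=0
Move 5: B@(2,2) -> caps B=0 W=0
Move 6: W@(0,1) -> caps B=0 W=0
Move 7: B@(3,1) -> caps B=0 W=0
Move 8: W@(1,3) -> caps B=0 W=1
Move 9: B@(1,2) -> caps B=0 W=1
Move 10: W@(2,1) -> caps B=0 W=1

Answer: 0 1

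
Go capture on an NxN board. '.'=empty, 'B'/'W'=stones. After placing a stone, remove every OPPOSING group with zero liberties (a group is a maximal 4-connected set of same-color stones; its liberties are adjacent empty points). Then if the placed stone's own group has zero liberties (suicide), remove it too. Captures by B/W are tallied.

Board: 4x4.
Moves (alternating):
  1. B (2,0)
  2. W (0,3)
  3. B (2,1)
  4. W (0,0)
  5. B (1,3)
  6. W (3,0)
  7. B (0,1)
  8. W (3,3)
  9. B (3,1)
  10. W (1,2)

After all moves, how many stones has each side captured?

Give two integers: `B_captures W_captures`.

Move 1: B@(2,0) -> caps B=0 W=0
Move 2: W@(0,3) -> caps B=0 W=0
Move 3: B@(2,1) -> caps B=0 W=0
Move 4: W@(0,0) -> caps B=0 W=0
Move 5: B@(1,3) -> caps B=0 W=0
Move 6: W@(3,0) -> caps B=0 W=0
Move 7: B@(0,1) -> caps B=0 W=0
Move 8: W@(3,3) -> caps B=0 W=0
Move 9: B@(3,1) -> caps B=1 W=0
Move 10: W@(1,2) -> caps B=1 W=0

Answer: 1 0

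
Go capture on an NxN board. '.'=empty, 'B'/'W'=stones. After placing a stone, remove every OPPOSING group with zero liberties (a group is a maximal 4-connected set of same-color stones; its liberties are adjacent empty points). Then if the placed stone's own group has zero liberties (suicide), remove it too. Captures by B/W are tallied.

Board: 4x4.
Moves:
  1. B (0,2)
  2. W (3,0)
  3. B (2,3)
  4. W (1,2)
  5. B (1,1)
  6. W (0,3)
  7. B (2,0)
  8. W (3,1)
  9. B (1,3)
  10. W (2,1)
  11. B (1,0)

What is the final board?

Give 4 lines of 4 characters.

Move 1: B@(0,2) -> caps B=0 W=0
Move 2: W@(3,0) -> caps B=0 W=0
Move 3: B@(2,3) -> caps B=0 W=0
Move 4: W@(1,2) -> caps B=0 W=0
Move 5: B@(1,1) -> caps B=0 W=0
Move 6: W@(0,3) -> caps B=0 W=0
Move 7: B@(2,0) -> caps B=0 W=0
Move 8: W@(3,1) -> caps B=0 W=0
Move 9: B@(1,3) -> caps B=1 W=0
Move 10: W@(2,1) -> caps B=1 W=0
Move 11: B@(1,0) -> caps B=1 W=0

Answer: ..B.
BBWB
BW.B
WW..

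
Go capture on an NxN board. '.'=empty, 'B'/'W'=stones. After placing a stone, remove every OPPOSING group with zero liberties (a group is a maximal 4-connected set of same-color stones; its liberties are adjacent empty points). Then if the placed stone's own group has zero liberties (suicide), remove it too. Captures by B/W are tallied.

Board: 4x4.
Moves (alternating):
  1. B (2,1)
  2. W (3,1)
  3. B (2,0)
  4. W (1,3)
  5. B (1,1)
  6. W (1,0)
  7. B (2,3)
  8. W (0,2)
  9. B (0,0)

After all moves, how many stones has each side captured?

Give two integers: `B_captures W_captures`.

Answer: 1 0

Derivation:
Move 1: B@(2,1) -> caps B=0 W=0
Move 2: W@(3,1) -> caps B=0 W=0
Move 3: B@(2,0) -> caps B=0 W=0
Move 4: W@(1,3) -> caps B=0 W=0
Move 5: B@(1,1) -> caps B=0 W=0
Move 6: W@(1,0) -> caps B=0 W=0
Move 7: B@(2,3) -> caps B=0 W=0
Move 8: W@(0,2) -> caps B=0 W=0
Move 9: B@(0,0) -> caps B=1 W=0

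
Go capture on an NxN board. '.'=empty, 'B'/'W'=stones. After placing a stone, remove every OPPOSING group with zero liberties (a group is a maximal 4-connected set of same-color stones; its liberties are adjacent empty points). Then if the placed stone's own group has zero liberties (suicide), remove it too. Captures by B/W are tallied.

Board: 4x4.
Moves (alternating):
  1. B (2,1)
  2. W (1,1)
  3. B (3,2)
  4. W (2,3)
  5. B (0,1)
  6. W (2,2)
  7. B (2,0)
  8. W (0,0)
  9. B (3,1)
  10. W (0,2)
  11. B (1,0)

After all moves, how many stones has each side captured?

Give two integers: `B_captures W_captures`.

Answer: 0 1

Derivation:
Move 1: B@(2,1) -> caps B=0 W=0
Move 2: W@(1,1) -> caps B=0 W=0
Move 3: B@(3,2) -> caps B=0 W=0
Move 4: W@(2,3) -> caps B=0 W=0
Move 5: B@(0,1) -> caps B=0 W=0
Move 6: W@(2,2) -> caps B=0 W=0
Move 7: B@(2,0) -> caps B=0 W=0
Move 8: W@(0,0) -> caps B=0 W=0
Move 9: B@(3,1) -> caps B=0 W=0
Move 10: W@(0,2) -> caps B=0 W=1
Move 11: B@(1,0) -> caps B=0 W=1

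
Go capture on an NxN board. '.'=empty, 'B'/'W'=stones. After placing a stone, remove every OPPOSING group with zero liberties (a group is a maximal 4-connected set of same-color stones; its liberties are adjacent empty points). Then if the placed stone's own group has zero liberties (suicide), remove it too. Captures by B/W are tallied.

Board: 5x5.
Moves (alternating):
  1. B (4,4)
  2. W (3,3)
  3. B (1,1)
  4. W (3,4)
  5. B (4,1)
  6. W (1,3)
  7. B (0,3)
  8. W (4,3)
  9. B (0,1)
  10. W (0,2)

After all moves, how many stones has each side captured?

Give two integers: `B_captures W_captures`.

Answer: 0 1

Derivation:
Move 1: B@(4,4) -> caps B=0 W=0
Move 2: W@(3,3) -> caps B=0 W=0
Move 3: B@(1,1) -> caps B=0 W=0
Move 4: W@(3,4) -> caps B=0 W=0
Move 5: B@(4,1) -> caps B=0 W=0
Move 6: W@(1,3) -> caps B=0 W=0
Move 7: B@(0,3) -> caps B=0 W=0
Move 8: W@(4,3) -> caps B=0 W=1
Move 9: B@(0,1) -> caps B=0 W=1
Move 10: W@(0,2) -> caps B=0 W=1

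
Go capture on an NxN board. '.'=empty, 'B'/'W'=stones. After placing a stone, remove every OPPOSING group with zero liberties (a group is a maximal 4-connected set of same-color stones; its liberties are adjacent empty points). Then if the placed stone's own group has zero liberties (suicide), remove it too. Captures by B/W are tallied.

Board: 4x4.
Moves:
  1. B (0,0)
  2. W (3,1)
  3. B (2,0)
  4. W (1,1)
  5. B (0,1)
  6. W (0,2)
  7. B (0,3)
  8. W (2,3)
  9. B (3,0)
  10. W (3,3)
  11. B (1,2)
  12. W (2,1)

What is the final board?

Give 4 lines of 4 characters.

Move 1: B@(0,0) -> caps B=0 W=0
Move 2: W@(3,1) -> caps B=0 W=0
Move 3: B@(2,0) -> caps B=0 W=0
Move 4: W@(1,1) -> caps B=0 W=0
Move 5: B@(0,1) -> caps B=0 W=0
Move 6: W@(0,2) -> caps B=0 W=0
Move 7: B@(0,3) -> caps B=0 W=0
Move 8: W@(2,3) -> caps B=0 W=0
Move 9: B@(3,0) -> caps B=0 W=0
Move 10: W@(3,3) -> caps B=0 W=0
Move 11: B@(1,2) -> caps B=1 W=0
Move 12: W@(2,1) -> caps B=1 W=0

Answer: BB.B
.WB.
BW.W
BW.W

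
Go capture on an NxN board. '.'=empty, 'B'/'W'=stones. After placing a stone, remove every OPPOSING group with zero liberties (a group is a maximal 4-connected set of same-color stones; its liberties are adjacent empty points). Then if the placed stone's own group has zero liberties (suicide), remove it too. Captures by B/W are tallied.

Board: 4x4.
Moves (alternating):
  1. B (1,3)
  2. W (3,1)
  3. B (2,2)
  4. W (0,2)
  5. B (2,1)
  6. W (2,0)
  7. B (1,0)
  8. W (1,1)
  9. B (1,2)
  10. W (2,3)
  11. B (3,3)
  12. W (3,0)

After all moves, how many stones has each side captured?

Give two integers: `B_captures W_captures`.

Answer: 1 0

Derivation:
Move 1: B@(1,3) -> caps B=0 W=0
Move 2: W@(3,1) -> caps B=0 W=0
Move 3: B@(2,2) -> caps B=0 W=0
Move 4: W@(0,2) -> caps B=0 W=0
Move 5: B@(2,1) -> caps B=0 W=0
Move 6: W@(2,0) -> caps B=0 W=0
Move 7: B@(1,0) -> caps B=0 W=0
Move 8: W@(1,1) -> caps B=0 W=0
Move 9: B@(1,2) -> caps B=0 W=0
Move 10: W@(2,3) -> caps B=0 W=0
Move 11: B@(3,3) -> caps B=1 W=0
Move 12: W@(3,0) -> caps B=1 W=0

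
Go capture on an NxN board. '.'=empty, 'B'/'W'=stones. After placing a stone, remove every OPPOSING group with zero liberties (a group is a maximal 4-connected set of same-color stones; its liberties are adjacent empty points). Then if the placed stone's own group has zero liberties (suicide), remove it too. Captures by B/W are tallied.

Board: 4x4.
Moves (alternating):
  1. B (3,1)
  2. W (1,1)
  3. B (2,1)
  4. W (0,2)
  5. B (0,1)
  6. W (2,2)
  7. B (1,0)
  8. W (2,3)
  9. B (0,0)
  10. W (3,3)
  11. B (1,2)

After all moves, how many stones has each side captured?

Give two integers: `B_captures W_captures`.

Answer: 1 0

Derivation:
Move 1: B@(3,1) -> caps B=0 W=0
Move 2: W@(1,1) -> caps B=0 W=0
Move 3: B@(2,1) -> caps B=0 W=0
Move 4: W@(0,2) -> caps B=0 W=0
Move 5: B@(0,1) -> caps B=0 W=0
Move 6: W@(2,2) -> caps B=0 W=0
Move 7: B@(1,0) -> caps B=0 W=0
Move 8: W@(2,3) -> caps B=0 W=0
Move 9: B@(0,0) -> caps B=0 W=0
Move 10: W@(3,3) -> caps B=0 W=0
Move 11: B@(1,2) -> caps B=1 W=0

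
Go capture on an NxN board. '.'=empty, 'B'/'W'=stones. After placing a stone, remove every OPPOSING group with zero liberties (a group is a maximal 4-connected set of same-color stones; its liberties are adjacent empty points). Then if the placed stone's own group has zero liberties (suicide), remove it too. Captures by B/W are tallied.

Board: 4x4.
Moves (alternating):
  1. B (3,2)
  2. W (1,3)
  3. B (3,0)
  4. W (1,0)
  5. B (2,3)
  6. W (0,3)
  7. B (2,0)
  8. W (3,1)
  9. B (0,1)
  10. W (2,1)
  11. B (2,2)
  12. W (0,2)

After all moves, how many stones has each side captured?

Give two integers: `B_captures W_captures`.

Answer: 0 2

Derivation:
Move 1: B@(3,2) -> caps B=0 W=0
Move 2: W@(1,3) -> caps B=0 W=0
Move 3: B@(3,0) -> caps B=0 W=0
Move 4: W@(1,0) -> caps B=0 W=0
Move 5: B@(2,3) -> caps B=0 W=0
Move 6: W@(0,3) -> caps B=0 W=0
Move 7: B@(2,0) -> caps B=0 W=0
Move 8: W@(3,1) -> caps B=0 W=0
Move 9: B@(0,1) -> caps B=0 W=0
Move 10: W@(2,1) -> caps B=0 W=2
Move 11: B@(2,2) -> caps B=0 W=2
Move 12: W@(0,2) -> caps B=0 W=2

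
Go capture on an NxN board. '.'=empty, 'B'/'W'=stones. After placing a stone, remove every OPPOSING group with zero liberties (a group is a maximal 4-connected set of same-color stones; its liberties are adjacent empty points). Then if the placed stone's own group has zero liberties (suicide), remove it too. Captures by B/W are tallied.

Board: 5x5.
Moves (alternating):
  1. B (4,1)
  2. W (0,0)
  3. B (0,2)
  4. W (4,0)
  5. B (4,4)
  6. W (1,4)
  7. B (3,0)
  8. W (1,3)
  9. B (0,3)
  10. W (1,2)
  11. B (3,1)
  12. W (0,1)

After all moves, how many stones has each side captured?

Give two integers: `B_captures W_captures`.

Answer: 1 0

Derivation:
Move 1: B@(4,1) -> caps B=0 W=0
Move 2: W@(0,0) -> caps B=0 W=0
Move 3: B@(0,2) -> caps B=0 W=0
Move 4: W@(4,0) -> caps B=0 W=0
Move 5: B@(4,4) -> caps B=0 W=0
Move 6: W@(1,4) -> caps B=0 W=0
Move 7: B@(3,0) -> caps B=1 W=0
Move 8: W@(1,3) -> caps B=1 W=0
Move 9: B@(0,3) -> caps B=1 W=0
Move 10: W@(1,2) -> caps B=1 W=0
Move 11: B@(3,1) -> caps B=1 W=0
Move 12: W@(0,1) -> caps B=1 W=0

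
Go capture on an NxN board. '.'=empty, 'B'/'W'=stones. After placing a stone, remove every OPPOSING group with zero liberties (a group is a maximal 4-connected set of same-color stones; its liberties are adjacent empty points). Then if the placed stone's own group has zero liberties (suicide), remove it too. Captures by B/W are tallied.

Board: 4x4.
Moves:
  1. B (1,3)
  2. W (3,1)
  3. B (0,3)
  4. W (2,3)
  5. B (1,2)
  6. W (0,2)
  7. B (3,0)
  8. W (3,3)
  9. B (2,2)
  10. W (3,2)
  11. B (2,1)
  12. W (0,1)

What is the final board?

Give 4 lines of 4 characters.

Move 1: B@(1,3) -> caps B=0 W=0
Move 2: W@(3,1) -> caps B=0 W=0
Move 3: B@(0,3) -> caps B=0 W=0
Move 4: W@(2,3) -> caps B=0 W=0
Move 5: B@(1,2) -> caps B=0 W=0
Move 6: W@(0,2) -> caps B=0 W=0
Move 7: B@(3,0) -> caps B=0 W=0
Move 8: W@(3,3) -> caps B=0 W=0
Move 9: B@(2,2) -> caps B=0 W=0
Move 10: W@(3,2) -> caps B=0 W=0
Move 11: B@(2,1) -> caps B=4 W=0
Move 12: W@(0,1) -> caps B=4 W=0

Answer: .WWB
..BB
.BB.
B...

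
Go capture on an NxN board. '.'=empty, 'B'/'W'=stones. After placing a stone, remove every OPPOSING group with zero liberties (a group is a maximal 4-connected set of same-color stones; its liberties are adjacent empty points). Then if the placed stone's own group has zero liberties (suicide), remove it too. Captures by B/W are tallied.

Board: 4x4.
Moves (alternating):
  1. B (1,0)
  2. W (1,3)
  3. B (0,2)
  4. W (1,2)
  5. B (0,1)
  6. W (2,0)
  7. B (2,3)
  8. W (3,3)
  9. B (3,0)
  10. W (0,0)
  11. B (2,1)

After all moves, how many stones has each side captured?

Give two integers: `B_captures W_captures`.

Move 1: B@(1,0) -> caps B=0 W=0
Move 2: W@(1,3) -> caps B=0 W=0
Move 3: B@(0,2) -> caps B=0 W=0
Move 4: W@(1,2) -> caps B=0 W=0
Move 5: B@(0,1) -> caps B=0 W=0
Move 6: W@(2,0) -> caps B=0 W=0
Move 7: B@(2,3) -> caps B=0 W=0
Move 8: W@(3,3) -> caps B=0 W=0
Move 9: B@(3,0) -> caps B=0 W=0
Move 10: W@(0,0) -> caps B=0 W=0
Move 11: B@(2,1) -> caps B=1 W=0

Answer: 1 0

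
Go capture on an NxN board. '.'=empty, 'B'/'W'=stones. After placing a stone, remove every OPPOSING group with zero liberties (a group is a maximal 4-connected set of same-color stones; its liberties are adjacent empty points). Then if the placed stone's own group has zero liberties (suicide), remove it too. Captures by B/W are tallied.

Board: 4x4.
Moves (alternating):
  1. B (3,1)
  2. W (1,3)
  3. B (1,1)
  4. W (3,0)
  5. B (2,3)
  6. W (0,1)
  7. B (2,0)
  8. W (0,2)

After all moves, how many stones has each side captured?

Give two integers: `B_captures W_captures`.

Move 1: B@(3,1) -> caps B=0 W=0
Move 2: W@(1,3) -> caps B=0 W=0
Move 3: B@(1,1) -> caps B=0 W=0
Move 4: W@(3,0) -> caps B=0 W=0
Move 5: B@(2,3) -> caps B=0 W=0
Move 6: W@(0,1) -> caps B=0 W=0
Move 7: B@(2,0) -> caps B=1 W=0
Move 8: W@(0,2) -> caps B=1 W=0

Answer: 1 0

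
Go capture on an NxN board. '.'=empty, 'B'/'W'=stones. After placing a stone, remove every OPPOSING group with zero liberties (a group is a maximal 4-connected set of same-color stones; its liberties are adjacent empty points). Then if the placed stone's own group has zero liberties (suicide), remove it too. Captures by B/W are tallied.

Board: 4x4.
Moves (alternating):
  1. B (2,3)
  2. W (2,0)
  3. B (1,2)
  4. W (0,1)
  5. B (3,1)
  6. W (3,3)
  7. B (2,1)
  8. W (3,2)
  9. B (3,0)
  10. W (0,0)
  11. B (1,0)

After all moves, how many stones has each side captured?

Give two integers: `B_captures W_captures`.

Move 1: B@(2,3) -> caps B=0 W=0
Move 2: W@(2,0) -> caps B=0 W=0
Move 3: B@(1,2) -> caps B=0 W=0
Move 4: W@(0,1) -> caps B=0 W=0
Move 5: B@(3,1) -> caps B=0 W=0
Move 6: W@(3,3) -> caps B=0 W=0
Move 7: B@(2,1) -> caps B=0 W=0
Move 8: W@(3,2) -> caps B=0 W=0
Move 9: B@(3,0) -> caps B=0 W=0
Move 10: W@(0,0) -> caps B=0 W=0
Move 11: B@(1,0) -> caps B=1 W=0

Answer: 1 0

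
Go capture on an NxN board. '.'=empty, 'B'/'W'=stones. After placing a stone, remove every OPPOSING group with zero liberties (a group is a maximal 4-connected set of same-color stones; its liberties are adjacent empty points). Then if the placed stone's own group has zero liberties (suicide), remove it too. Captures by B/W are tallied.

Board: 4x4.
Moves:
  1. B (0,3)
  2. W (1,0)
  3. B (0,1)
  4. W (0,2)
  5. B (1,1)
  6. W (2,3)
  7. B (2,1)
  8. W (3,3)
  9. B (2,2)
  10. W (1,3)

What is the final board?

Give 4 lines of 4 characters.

Answer: .BW.
WB.W
.BBW
...W

Derivation:
Move 1: B@(0,3) -> caps B=0 W=0
Move 2: W@(1,0) -> caps B=0 W=0
Move 3: B@(0,1) -> caps B=0 W=0
Move 4: W@(0,2) -> caps B=0 W=0
Move 5: B@(1,1) -> caps B=0 W=0
Move 6: W@(2,3) -> caps B=0 W=0
Move 7: B@(2,1) -> caps B=0 W=0
Move 8: W@(3,3) -> caps B=0 W=0
Move 9: B@(2,2) -> caps B=0 W=0
Move 10: W@(1,3) -> caps B=0 W=1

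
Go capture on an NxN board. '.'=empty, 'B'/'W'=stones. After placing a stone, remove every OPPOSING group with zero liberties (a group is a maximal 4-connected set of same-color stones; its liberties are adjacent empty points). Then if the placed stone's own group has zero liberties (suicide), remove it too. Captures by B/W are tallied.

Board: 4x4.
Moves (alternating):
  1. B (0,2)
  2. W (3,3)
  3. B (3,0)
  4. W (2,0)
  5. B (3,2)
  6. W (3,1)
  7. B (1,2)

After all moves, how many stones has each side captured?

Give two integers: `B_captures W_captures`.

Move 1: B@(0,2) -> caps B=0 W=0
Move 2: W@(3,3) -> caps B=0 W=0
Move 3: B@(3,0) -> caps B=0 W=0
Move 4: W@(2,0) -> caps B=0 W=0
Move 5: B@(3,2) -> caps B=0 W=0
Move 6: W@(3,1) -> caps B=0 W=1
Move 7: B@(1,2) -> caps B=0 W=1

Answer: 0 1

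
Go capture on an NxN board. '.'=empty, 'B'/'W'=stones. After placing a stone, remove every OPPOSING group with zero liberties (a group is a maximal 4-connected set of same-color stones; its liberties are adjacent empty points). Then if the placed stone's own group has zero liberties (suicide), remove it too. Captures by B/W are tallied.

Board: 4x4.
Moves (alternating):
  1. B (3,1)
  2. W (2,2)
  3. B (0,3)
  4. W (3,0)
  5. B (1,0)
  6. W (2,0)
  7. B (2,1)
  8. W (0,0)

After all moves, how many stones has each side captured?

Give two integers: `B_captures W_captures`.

Answer: 2 0

Derivation:
Move 1: B@(3,1) -> caps B=0 W=0
Move 2: W@(2,2) -> caps B=0 W=0
Move 3: B@(0,3) -> caps B=0 W=0
Move 4: W@(3,0) -> caps B=0 W=0
Move 5: B@(1,0) -> caps B=0 W=0
Move 6: W@(2,0) -> caps B=0 W=0
Move 7: B@(2,1) -> caps B=2 W=0
Move 8: W@(0,0) -> caps B=2 W=0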